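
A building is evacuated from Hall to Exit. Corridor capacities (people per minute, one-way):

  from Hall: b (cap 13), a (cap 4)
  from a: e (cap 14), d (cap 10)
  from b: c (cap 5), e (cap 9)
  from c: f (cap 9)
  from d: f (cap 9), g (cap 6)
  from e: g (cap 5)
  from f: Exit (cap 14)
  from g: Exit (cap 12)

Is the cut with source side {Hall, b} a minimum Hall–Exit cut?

No — its capacity is 18, but the minimum cut has capacity 14.

Given cut capacity: 4 + 5 + 9 = 18.
Augment Hall→a→d→f→Exit: bottleneck 4, flow now 4.
Augment Hall→b→c→f→Exit: bottleneck 5, flow now 9.
Augment Hall→b→e→g→Exit: bottleneck 5, flow now 14.
No augmenting path remains; maximum flow = 14.
In the residual graph, reachable from Hall: {Hall, b, e}.
Min-cut edges: Hall→a (4), b→c (5), e→g (5); capacity 4 + 5 + 5 = 14.
Cut capacity 18 exceeds the max flow 14, so it is not minimum.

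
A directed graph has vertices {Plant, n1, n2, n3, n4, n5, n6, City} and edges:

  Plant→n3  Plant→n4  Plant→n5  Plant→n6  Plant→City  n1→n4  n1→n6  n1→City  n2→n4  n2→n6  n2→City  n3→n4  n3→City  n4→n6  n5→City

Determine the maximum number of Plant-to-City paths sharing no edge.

3

Assign every edge capacity 1; by Menger, the answer equals the max flow.
Path Plant→City (+1); total 1.
Path Plant→n3→City (+1); total 2.
Path Plant→n5→City (+1); total 3.
No residual Plant→City path; max flow = 3.
Certifying cut of size 3: {Plant→City, Plant→n3, Plant→n5}.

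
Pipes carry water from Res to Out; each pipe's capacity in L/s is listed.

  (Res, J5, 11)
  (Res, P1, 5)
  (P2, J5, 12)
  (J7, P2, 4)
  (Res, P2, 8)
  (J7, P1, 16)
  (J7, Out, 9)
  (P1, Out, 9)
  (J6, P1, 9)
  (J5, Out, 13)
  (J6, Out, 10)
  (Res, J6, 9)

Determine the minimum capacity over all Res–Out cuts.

Augment Res→J6→Out: bottleneck 9, flow now 9.
Augment Res→J5→Out: bottleneck 11, flow now 20.
Augment Res→P1→Out: bottleneck 5, flow now 25.
Augment Res→P2→J5→Out: bottleneck 2, flow now 27.
No augmenting path remains; maximum flow = 27.
By max-flow min-cut, the minimum cut capacity equals the max flow.
In the residual graph, reachable from Res: {Res, P2, J5}.
Min-cut edges: Res→J6 (9), Res→P1 (5), J5→Out (13); capacity 9 + 5 + 13 = 27.

27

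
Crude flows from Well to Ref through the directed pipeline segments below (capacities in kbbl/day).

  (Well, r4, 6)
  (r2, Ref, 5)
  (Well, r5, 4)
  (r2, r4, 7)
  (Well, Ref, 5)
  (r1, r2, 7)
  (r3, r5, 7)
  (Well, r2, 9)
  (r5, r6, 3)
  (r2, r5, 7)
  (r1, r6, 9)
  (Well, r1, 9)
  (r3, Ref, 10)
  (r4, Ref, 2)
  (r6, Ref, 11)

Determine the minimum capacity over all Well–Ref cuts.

Augment Well→Ref: bottleneck 5, flow now 5.
Augment Well→r2→Ref: bottleneck 5, flow now 10.
Augment Well→r4→Ref: bottleneck 2, flow now 12.
Augment Well→r1→r6→Ref: bottleneck 9, flow now 21.
Augment Well→r5→r6→Ref: bottleneck 2, flow now 23.
No augmenting path remains; maximum flow = 23.
By max-flow min-cut, the minimum cut capacity equals the max flow.
In the residual graph, reachable from Well: {Well, r1, r2, r4, r5, r6}.
Min-cut edges: Well→Ref (5), r2→Ref (5), r4→Ref (2), r6→Ref (11); capacity 5 + 5 + 2 + 11 = 23.

23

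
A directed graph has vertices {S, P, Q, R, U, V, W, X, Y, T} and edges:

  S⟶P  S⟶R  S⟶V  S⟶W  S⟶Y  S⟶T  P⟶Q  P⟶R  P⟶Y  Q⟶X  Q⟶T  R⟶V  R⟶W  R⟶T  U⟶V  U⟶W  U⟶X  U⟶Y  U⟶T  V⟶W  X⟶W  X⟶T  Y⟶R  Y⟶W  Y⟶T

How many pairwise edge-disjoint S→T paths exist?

Assign every edge capacity 1; by Menger, the answer equals the max flow.
Path S→T (+1); total 1.
Path S→R→T (+1); total 2.
Path S→Y→T (+1); total 3.
Path S→P→Q→T (+1); total 4.
No residual S→T path; max flow = 4.
Certifying cut of size 4: {S→P, S→R, S→T, S→Y}.

4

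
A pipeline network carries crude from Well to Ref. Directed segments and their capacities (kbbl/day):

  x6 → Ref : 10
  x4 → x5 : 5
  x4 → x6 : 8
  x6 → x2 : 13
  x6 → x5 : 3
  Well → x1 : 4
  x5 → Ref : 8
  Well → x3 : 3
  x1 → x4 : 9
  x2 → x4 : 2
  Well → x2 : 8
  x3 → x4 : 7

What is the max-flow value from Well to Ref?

9

Augment Well→x1→x4→x5→Ref: bottleneck 4, flow now 4.
Augment Well→x2→x4→x5→Ref: bottleneck 1, flow now 5.
Augment Well→x2→x4→x6→Ref: bottleneck 1, flow now 6.
Augment Well→x3→x4→x6→Ref: bottleneck 3, flow now 9.
No augmenting path remains; maximum flow = 9.
In the residual graph, reachable from Well: {Well, x2}.
Min-cut edges: Well→x1 (4), Well→x3 (3), x2→x4 (2); capacity 4 + 3 + 2 = 9.
This cut is saturated, so no flow can exceed 9.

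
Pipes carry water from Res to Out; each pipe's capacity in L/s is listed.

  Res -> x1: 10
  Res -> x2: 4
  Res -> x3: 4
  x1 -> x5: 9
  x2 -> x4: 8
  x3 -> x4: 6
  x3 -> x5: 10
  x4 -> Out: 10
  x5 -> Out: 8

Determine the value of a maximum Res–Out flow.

16

Augment Res→x1→x5→Out: bottleneck 8, flow now 8.
Augment Res→x2→x4→Out: bottleneck 4, flow now 12.
Augment Res→x3→x4→Out: bottleneck 4, flow now 16.
No augmenting path remains; maximum flow = 16.
In the residual graph, reachable from Res: {Res, x1, x5}.
Min-cut edges: Res→x2 (4), Res→x3 (4), x5→Out (8); capacity 4 + 4 + 8 = 16.
This cut is saturated, so no flow can exceed 16.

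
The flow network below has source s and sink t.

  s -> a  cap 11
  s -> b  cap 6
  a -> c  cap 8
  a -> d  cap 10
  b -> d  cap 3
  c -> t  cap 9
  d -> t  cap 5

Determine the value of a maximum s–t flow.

Augment s→a→c→t: bottleneck 8, flow now 8.
Augment s→a→d→t: bottleneck 3, flow now 11.
Augment s→b→d→t: bottleneck 2, flow now 13.
No augmenting path remains; maximum flow = 13.
In the residual graph, reachable from s: {s, a, b, d}.
Min-cut edges: a→c (8), d→t (5); capacity 8 + 5 = 13.
This cut is saturated, so no flow can exceed 13.

13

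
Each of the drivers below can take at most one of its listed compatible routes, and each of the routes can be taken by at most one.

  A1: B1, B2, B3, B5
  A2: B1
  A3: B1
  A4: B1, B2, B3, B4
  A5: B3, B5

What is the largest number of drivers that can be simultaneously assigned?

4

Unit-capacity flow: source→left, listed edges, right→sink; max matching = max flow.
Augmenting path A1→B1 (+1); matched 1.
Augmenting path A4→B2 (+1); matched 2.
Augmenting path A5→B3 (+1); matched 3.
Augmenting path A2→B1→A1→B5 (+1); matched 4.
No augmenting path remains; maximum matching = 4.
König certificate: {A1, A4, A5, B1} is a vertex cover of size 4 (every listed pair touches it), so no matching can be larger.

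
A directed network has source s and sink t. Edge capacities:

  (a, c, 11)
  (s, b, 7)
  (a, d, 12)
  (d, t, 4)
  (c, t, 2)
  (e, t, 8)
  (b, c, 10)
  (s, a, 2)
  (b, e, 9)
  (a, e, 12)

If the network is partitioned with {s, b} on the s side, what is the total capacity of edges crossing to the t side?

21

Edges leaving {s, b}: s→a (2), b→c (10), b→e (9).
Cut capacity = 2 + 10 + 9 = 21.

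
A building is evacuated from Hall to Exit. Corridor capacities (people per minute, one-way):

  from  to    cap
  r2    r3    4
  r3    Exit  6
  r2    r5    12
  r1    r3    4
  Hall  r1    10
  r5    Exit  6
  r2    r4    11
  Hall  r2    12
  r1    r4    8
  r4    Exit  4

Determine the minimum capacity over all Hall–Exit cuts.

16

Augment Hall→r1→r3→Exit: bottleneck 4, flow now 4.
Augment Hall→r1→r4→Exit: bottleneck 4, flow now 8.
Augment Hall→r2→r3→Exit: bottleneck 2, flow now 10.
Augment Hall→r2→r5→Exit: bottleneck 6, flow now 16.
No augmenting path remains; maximum flow = 16.
By max-flow min-cut, the minimum cut capacity equals the max flow.
In the residual graph, reachable from Hall: {Hall, r1, r2, r3, r4, r5}.
Min-cut edges: r3→Exit (6), r4→Exit (4), r5→Exit (6); capacity 6 + 4 + 6 = 16.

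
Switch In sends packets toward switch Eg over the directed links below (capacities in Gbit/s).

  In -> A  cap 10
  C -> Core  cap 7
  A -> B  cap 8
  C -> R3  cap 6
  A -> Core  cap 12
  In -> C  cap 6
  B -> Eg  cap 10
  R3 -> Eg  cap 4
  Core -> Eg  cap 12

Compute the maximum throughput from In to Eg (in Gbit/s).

Augment In→C→R3→Eg: bottleneck 4, flow now 4.
Augment In→C→Core→Eg: bottleneck 2, flow now 6.
Augment In→A→B→Eg: bottleneck 8, flow now 14.
Augment In→A→Core→Eg: bottleneck 2, flow now 16.
No augmenting path remains; maximum flow = 16.
In the residual graph, reachable from In: {In}.
Min-cut edges: In→C (6), In→A (10); capacity 6 + 10 = 16.
This cut is saturated, so no flow can exceed 16.

16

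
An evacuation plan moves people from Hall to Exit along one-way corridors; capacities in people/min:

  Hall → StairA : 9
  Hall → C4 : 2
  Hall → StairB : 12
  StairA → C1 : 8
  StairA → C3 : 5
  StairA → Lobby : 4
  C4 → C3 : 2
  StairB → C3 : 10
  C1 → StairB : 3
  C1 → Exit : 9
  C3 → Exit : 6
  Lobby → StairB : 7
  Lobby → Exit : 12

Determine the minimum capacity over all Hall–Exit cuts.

15

Augment Hall→StairA→C1→Exit: bottleneck 8, flow now 8.
Augment Hall→StairA→C3→Exit: bottleneck 1, flow now 9.
Augment Hall→C4→C3→Exit: bottleneck 2, flow now 11.
Augment Hall→StairB→C3→Exit: bottleneck 3, flow now 14.
Augment Hall→StairB→C3→StairA→Lobby→Exit: bottleneck 1, flow now 15. (uses reverse residual edge)
No augmenting path remains; maximum flow = 15.
By max-flow min-cut, the minimum cut capacity equals the max flow.
In the residual graph, reachable from Hall: {Hall, C4, StairB, C3}.
Min-cut edges: Hall→StairA (9), C3→Exit (6); capacity 9 + 6 = 15.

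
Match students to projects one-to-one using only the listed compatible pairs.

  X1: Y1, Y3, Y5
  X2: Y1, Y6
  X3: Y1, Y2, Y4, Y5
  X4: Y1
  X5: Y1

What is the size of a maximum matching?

Unit-capacity flow: source→left, listed edges, right→sink; max matching = max flow.
Augmenting path X1→Y1 (+1); matched 1.
Augmenting path X2→Y6 (+1); matched 2.
Augmenting path X3→Y2 (+1); matched 3.
Augmenting path X4→Y1→X1→Y3 (+1); matched 4.
No augmenting path remains; maximum matching = 4.
König certificate: {X1, X2, X3, Y1} is a vertex cover of size 4 (every listed pair touches it), so no matching can be larger.

4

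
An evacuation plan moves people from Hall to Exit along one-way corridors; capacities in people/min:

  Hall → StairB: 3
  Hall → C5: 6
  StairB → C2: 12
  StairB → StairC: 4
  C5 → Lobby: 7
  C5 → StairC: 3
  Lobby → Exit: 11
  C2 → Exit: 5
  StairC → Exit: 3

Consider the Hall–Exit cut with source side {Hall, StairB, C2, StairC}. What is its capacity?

14

Edges leaving {Hall, StairB, C2, StairC}: Hall→C5 (6), C2→Exit (5), StairC→Exit (3).
Cut capacity = 6 + 5 + 3 = 14.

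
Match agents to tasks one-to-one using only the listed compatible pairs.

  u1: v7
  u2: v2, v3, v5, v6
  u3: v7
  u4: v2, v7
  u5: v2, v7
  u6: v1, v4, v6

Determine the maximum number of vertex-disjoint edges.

4

Unit-capacity flow: source→left, listed edges, right→sink; max matching = max flow.
Augmenting path u1→v7 (+1); matched 1.
Augmenting path u2→v2 (+1); matched 2.
Augmenting path u6→v1 (+1); matched 3.
Augmenting path u4→v2→u2→v3 (+1); matched 4.
No augmenting path remains; maximum matching = 4.
König certificate: {u2, u6, v2, v7} is a vertex cover of size 4 (every listed pair touches it), so no matching can be larger.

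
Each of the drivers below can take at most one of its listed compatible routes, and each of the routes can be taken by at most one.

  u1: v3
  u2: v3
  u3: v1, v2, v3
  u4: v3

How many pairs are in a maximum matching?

Unit-capacity flow: source→left, listed edges, right→sink; max matching = max flow.
Augmenting path u1→v3 (+1); matched 1.
Augmenting path u3→v1 (+1); matched 2.
No augmenting path remains; maximum matching = 2.
König certificate: {u3, v3} is a vertex cover of size 2 (every listed pair touches it), so no matching can be larger.

2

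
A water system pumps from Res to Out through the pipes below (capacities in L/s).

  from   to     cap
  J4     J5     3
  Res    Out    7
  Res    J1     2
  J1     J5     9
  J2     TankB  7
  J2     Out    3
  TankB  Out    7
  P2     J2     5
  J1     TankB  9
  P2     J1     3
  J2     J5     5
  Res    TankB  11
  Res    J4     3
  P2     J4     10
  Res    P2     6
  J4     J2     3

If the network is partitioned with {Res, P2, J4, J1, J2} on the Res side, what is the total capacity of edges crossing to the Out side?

54

Edges leaving {Res, P2, J4, J1, J2}: Res→TankB (11), Res→Out (7), J4→J5 (3), J1→J5 (9), J1→TankB (9), J2→J5 (5), J2→TankB (7), J2→Out (3).
Cut capacity = 11 + 7 + 3 + 9 + 9 + 5 + 7 + 3 = 54.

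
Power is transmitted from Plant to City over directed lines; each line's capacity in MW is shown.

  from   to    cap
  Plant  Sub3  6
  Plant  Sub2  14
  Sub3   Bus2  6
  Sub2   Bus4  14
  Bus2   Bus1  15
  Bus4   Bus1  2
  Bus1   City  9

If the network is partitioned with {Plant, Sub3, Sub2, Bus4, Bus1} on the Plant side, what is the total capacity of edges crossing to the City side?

Edges leaving {Plant, Sub3, Sub2, Bus4, Bus1}: Sub3→Bus2 (6), Bus1→City (9).
Cut capacity = 6 + 9 = 15.

15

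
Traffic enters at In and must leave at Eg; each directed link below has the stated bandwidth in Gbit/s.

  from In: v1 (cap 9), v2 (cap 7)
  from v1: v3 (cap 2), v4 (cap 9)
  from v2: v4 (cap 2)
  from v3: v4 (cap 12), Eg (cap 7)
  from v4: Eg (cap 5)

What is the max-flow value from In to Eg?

Augment In→v1→v3→Eg: bottleneck 2, flow now 2.
Augment In→v1→v4→Eg: bottleneck 5, flow now 7.
No augmenting path remains; maximum flow = 7.
In the residual graph, reachable from In: {In, v1, v2, v4}.
Min-cut edges: v1→v3 (2), v4→Eg (5); capacity 2 + 5 = 7.
This cut is saturated, so no flow can exceed 7.

7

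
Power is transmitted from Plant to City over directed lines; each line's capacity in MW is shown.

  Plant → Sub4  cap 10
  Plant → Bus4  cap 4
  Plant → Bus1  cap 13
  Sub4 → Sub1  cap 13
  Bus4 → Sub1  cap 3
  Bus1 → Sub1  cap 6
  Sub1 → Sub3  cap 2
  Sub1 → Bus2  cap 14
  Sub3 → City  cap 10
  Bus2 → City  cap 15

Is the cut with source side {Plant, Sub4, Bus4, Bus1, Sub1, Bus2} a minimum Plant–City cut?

No — its capacity is 17, but the minimum cut has capacity 16.

Given cut capacity: 2 + 15 = 17.
Augment Plant→Sub4→Sub1→Sub3→City: bottleneck 2, flow now 2.
Augment Plant→Sub4→Sub1→Bus2→City: bottleneck 8, flow now 10.
Augment Plant→Bus4→Sub1→Bus2→City: bottleneck 3, flow now 13.
Augment Plant→Bus1→Sub1→Bus2→City: bottleneck 3, flow now 16.
No augmenting path remains; maximum flow = 16.
In the residual graph, reachable from Plant: {Plant, Sub4, Bus4, Bus1, Sub1}.
Min-cut edges: Sub1→Sub3 (2), Sub1→Bus2 (14); capacity 2 + 14 = 16.
Cut capacity 17 exceeds the max flow 16, so it is not minimum.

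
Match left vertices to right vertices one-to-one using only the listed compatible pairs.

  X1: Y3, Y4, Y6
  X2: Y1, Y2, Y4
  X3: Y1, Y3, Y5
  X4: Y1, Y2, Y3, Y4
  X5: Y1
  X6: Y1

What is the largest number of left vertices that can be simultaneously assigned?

Unit-capacity flow: source→left, listed edges, right→sink; max matching = max flow.
Augmenting path X1→Y3 (+1); matched 1.
Augmenting path X2→Y1 (+1); matched 2.
Augmenting path X3→Y5 (+1); matched 3.
Augmenting path X4→Y2 (+1); matched 4.
Augmenting path X5→Y1→X2→Y4 (+1); matched 5.
No augmenting path remains; maximum matching = 5.
König certificate: {X1, X2, X3, X4, Y1} is a vertex cover of size 5 (every listed pair touches it), so no matching can be larger.

5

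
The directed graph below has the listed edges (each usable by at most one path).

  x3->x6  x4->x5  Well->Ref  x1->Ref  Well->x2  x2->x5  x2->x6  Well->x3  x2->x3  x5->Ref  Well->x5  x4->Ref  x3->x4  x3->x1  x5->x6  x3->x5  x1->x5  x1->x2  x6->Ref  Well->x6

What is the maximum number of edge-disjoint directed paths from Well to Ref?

5

Assign every edge capacity 1; by Menger, the answer equals the max flow.
Path Well→Ref (+1); total 1.
Path Well→x5→Ref (+1); total 2.
Path Well→x6→Ref (+1); total 3.
Path Well→x3→x1→Ref (+1); total 4.
Path Well→x2→x3→x4→Ref (+1); total 5.
No residual Well→Ref path; max flow = 5.
Certifying cut of size 5: {Well→Ref, Well→x2, Well→x3, Well→x5, Well→x6}.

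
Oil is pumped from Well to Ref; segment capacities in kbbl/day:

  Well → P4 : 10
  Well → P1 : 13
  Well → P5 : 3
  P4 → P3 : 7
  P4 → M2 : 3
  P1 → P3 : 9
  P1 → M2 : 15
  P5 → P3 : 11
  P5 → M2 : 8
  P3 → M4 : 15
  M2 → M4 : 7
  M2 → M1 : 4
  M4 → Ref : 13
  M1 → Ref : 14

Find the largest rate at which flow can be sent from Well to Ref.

17

Augment Well→P4→P3→M4→Ref: bottleneck 7, flow now 7.
Augment Well→P4→M2→M4→Ref: bottleneck 3, flow now 10.
Augment Well→P1→P3→M4→Ref: bottleneck 3, flow now 13.
Augment Well→P1→M2→M1→Ref: bottleneck 4, flow now 17.
No augmenting path remains; maximum flow = 17.
In the residual graph, reachable from Well: {Well, P4, P1, P5, P3, M2, M4}.
Min-cut edges: M2→M1 (4), M4→Ref (13); capacity 4 + 13 = 17.
This cut is saturated, so no flow can exceed 17.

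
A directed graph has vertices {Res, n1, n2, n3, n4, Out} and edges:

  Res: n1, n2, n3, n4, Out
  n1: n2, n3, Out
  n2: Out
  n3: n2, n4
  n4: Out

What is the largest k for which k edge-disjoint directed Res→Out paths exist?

4

Assign every edge capacity 1; by Menger, the answer equals the max flow.
Path Res→Out (+1); total 1.
Path Res→n1→Out (+1); total 2.
Path Res→n2→Out (+1); total 3.
Path Res→n4→Out (+1); total 4.
No residual Res→Out path; max flow = 4.
Certifying cut of size 4: {Res→Out, Res→n1, n2→Out, n4→Out}.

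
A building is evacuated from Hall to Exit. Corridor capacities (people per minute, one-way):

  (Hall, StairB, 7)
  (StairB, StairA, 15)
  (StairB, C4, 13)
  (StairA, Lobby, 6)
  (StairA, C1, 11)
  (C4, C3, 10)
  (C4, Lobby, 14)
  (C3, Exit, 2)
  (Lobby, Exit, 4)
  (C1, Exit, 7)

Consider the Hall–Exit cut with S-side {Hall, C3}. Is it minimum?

No — its capacity is 9, but the minimum cut has capacity 7.

Given cut capacity: 7 + 2 = 9.
Augment Hall→StairB→StairA→Lobby→Exit: bottleneck 4, flow now 4.
Augment Hall→StairB→StairA→C1→Exit: bottleneck 3, flow now 7.
No augmenting path remains; maximum flow = 7.
In the residual graph, reachable from Hall: {Hall}.
Min-cut edges: Hall→StairB (7); capacity 7 = 7.
Cut capacity 9 exceeds the max flow 7, so it is not minimum.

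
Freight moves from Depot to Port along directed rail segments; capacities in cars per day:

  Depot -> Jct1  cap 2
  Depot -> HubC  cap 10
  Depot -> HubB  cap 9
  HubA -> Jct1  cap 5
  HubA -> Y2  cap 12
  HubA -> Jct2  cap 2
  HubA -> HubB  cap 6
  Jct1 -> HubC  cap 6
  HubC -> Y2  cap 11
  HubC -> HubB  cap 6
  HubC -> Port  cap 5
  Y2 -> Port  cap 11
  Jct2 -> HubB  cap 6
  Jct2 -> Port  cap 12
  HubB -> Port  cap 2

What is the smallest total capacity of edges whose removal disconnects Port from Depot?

14

Augment Depot→HubC→Port: bottleneck 5, flow now 5.
Augment Depot→HubB→Port: bottleneck 2, flow now 7.
Augment Depot→HubC→Y2→Port: bottleneck 5, flow now 12.
Augment Depot→Jct1→HubC→Y2→Port: bottleneck 2, flow now 14.
No augmenting path remains; maximum flow = 14.
By max-flow min-cut, the minimum cut capacity equals the max flow.
In the residual graph, reachable from Depot: {Depot, HubB}.
Min-cut edges: Depot→Jct1 (2), Depot→HubC (10), HubB→Port (2); capacity 2 + 10 + 2 = 14.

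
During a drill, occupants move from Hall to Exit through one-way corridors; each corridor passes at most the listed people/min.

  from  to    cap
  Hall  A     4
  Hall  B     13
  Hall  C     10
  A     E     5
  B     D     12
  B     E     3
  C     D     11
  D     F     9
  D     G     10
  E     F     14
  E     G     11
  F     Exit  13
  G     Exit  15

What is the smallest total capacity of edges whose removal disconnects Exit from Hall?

Augment Hall→A→E→F→Exit: bottleneck 4, flow now 4.
Augment Hall→B→D→F→Exit: bottleneck 9, flow now 13.
Augment Hall→B→D→G→Exit: bottleneck 3, flow now 16.
Augment Hall→B→E→G→Exit: bottleneck 1, flow now 17.
Augment Hall→C→D→G→Exit: bottleneck 7, flow now 24.
Augment Hall→C→D→B→E→G→Exit: bottleneck 2, flow now 26. (uses reverse residual edge)
No augmenting path remains; maximum flow = 26.
By max-flow min-cut, the minimum cut capacity equals the max flow.
In the residual graph, reachable from Hall: {Hall, B, C, D}.
Min-cut edges: Hall→A (4), B→E (3), D→F (9), D→G (10); capacity 4 + 3 + 9 + 10 = 26.

26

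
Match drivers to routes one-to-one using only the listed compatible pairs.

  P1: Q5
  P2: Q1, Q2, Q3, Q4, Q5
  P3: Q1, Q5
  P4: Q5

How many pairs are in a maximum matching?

3

Unit-capacity flow: source→left, listed edges, right→sink; max matching = max flow.
Augmenting path P1→Q5 (+1); matched 1.
Augmenting path P2→Q1 (+1); matched 2.
Augmenting path P3→Q1→P2→Q2 (+1); matched 3.
No augmenting path remains; maximum matching = 3.
König certificate: {P2, P3, Q5} is a vertex cover of size 3 (every listed pair touches it), so no matching can be larger.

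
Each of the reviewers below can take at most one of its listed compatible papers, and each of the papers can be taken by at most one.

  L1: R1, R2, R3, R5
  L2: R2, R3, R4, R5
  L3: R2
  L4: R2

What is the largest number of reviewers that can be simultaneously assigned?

3

Unit-capacity flow: source→left, listed edges, right→sink; max matching = max flow.
Augmenting path L1→R1 (+1); matched 1.
Augmenting path L2→R2 (+1); matched 2.
Augmenting path L3→R2→L2→R3 (+1); matched 3.
No augmenting path remains; maximum matching = 3.
König certificate: {L1, L2, R2} is a vertex cover of size 3 (every listed pair touches it), so no matching can be larger.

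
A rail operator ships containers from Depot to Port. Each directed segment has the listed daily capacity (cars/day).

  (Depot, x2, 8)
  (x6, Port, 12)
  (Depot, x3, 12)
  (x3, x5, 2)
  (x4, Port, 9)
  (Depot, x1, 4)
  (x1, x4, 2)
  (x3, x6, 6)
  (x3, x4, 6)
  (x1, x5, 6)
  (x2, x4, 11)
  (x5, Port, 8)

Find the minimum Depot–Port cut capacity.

Augment Depot→x1→x4→Port: bottleneck 2, flow now 2.
Augment Depot→x1→x5→Port: bottleneck 2, flow now 4.
Augment Depot→x2→x4→Port: bottleneck 7, flow now 11.
Augment Depot→x3→x5→Port: bottleneck 2, flow now 13.
Augment Depot→x3→x6→Port: bottleneck 6, flow now 19.
Augment Depot→x2→x4→x1→x5→Port: bottleneck 1, flow now 20. (uses reverse residual edge)
Augment Depot→x3→x4→x1→x5→Port: bottleneck 1, flow now 21. (uses reverse residual edge)
No augmenting path remains; maximum flow = 21.
By max-flow min-cut, the minimum cut capacity equals the max flow.
In the residual graph, reachable from Depot: {Depot, x2, x3, x4}.
Min-cut edges: Depot→x1 (4), x3→x5 (2), x3→x6 (6), x4→Port (9); capacity 4 + 2 + 6 + 9 = 21.

21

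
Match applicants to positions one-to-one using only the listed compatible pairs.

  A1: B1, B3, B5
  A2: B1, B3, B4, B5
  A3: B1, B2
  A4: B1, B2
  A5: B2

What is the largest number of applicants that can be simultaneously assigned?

4

Unit-capacity flow: source→left, listed edges, right→sink; max matching = max flow.
Augmenting path A1→B1 (+1); matched 1.
Augmenting path A2→B3 (+1); matched 2.
Augmenting path A3→B2 (+1); matched 3.
Augmenting path A4→B1→A1→B5 (+1); matched 4.
No augmenting path remains; maximum matching = 4.
König certificate: {A1, A2, B1, B2} is a vertex cover of size 4 (every listed pair touches it), so no matching can be larger.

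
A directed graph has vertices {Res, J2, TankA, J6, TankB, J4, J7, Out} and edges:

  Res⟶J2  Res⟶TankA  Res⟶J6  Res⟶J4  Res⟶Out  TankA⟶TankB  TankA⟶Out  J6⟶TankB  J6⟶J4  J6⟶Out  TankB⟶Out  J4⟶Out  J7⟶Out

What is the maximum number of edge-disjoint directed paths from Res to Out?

4

Assign every edge capacity 1; by Menger, the answer equals the max flow.
Path Res→Out (+1); total 1.
Path Res→TankA→Out (+1); total 2.
Path Res→J6→Out (+1); total 3.
Path Res→J4→Out (+1); total 4.
No residual Res→Out path; max flow = 4.
Certifying cut of size 4: {Res→J4, Res→J6, Res→Out, Res→TankA}.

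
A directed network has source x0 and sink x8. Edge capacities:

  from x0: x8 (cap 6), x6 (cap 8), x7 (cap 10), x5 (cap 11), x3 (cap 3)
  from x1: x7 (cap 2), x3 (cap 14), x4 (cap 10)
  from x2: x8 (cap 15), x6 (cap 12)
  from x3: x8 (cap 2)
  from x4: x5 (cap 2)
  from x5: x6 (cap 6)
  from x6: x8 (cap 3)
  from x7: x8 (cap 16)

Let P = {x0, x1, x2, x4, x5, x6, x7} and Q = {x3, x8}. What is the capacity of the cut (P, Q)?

57

Edges leaving {x0, x1, x2, x4, x5, x6, x7}: x0→x3 (3), x0→x8 (6), x1→x3 (14), x2→x8 (15), x6→x8 (3), x7→x8 (16).
Cut capacity = 3 + 6 + 14 + 15 + 3 + 16 = 57.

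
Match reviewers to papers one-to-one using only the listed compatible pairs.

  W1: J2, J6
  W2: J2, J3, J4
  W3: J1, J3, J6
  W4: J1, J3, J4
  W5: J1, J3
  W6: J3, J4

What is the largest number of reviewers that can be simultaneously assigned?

Unit-capacity flow: source→left, listed edges, right→sink; max matching = max flow.
Augmenting path W1→J2 (+1); matched 1.
Augmenting path W2→J3 (+1); matched 2.
Augmenting path W3→J1 (+1); matched 3.
Augmenting path W4→J4 (+1); matched 4.
Augmenting path W5→J1→W3→J6 (+1); matched 5.
No augmenting path remains; maximum matching = 5.
König certificate: {J1, J2, J3, J4, J6} is a vertex cover of size 5 (every listed pair touches it), so no matching can be larger.

5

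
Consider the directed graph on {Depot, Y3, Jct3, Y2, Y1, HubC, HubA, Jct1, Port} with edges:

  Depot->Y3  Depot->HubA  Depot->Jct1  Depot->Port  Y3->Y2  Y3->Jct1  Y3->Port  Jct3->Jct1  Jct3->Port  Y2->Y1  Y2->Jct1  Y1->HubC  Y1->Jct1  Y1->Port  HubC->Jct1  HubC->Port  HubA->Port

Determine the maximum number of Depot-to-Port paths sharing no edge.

Assign every edge capacity 1; by Menger, the answer equals the max flow.
Path Depot→Port (+1); total 1.
Path Depot→Y3→Port (+1); total 2.
Path Depot→HubA→Port (+1); total 3.
No residual Depot→Port path; max flow = 3.
Certifying cut of size 3: {Depot→HubA, Depot→Port, Depot→Y3}.

3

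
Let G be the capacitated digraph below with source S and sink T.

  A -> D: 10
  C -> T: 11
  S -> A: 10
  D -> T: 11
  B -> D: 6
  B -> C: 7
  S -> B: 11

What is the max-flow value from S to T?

18

Augment S→A→D→T: bottleneck 10, flow now 10.
Augment S→B→C→T: bottleneck 7, flow now 17.
Augment S→B→D→T: bottleneck 1, flow now 18.
No augmenting path remains; maximum flow = 18.
In the residual graph, reachable from S: {S, A, B, D}.
Min-cut edges: B→C (7), D→T (11); capacity 7 + 11 = 18.
This cut is saturated, so no flow can exceed 18.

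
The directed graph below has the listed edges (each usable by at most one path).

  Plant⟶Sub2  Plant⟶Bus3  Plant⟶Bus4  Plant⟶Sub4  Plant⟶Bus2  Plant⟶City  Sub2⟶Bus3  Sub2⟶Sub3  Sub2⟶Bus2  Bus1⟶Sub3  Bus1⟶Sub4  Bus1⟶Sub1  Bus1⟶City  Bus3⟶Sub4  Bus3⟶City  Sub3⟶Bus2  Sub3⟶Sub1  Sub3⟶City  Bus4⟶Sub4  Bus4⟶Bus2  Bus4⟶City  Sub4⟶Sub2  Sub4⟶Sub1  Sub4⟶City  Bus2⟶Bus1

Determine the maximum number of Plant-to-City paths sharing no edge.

Assign every edge capacity 1; by Menger, the answer equals the max flow.
Path Plant→City (+1); total 1.
Path Plant→Bus3→City (+1); total 2.
Path Plant→Bus4→City (+1); total 3.
Path Plant→Sub4→City (+1); total 4.
Path Plant→Sub2→Sub3→City (+1); total 5.
Path Plant→Bus2→Bus1→City (+1); total 6.
No residual Plant→City path; max flow = 6.
Certifying cut of size 6: {Plant→Bus2, Plant→Bus3, Plant→Bus4, Plant→City, Plant→Sub2, Plant→Sub4}.

6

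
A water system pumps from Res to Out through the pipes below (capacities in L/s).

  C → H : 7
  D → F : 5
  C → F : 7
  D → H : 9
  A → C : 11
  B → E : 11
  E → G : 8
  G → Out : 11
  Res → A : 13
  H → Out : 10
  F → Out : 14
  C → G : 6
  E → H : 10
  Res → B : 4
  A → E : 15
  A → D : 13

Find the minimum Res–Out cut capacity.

17

Augment Res→A→C→F→Out: bottleneck 7, flow now 7.
Augment Res→A→C→G→Out: bottleneck 4, flow now 11.
Augment Res→A→D→F→Out: bottleneck 2, flow now 13.
Augment Res→B→E→G→Out: bottleneck 4, flow now 17.
No augmenting path remains; maximum flow = 17.
By max-flow min-cut, the minimum cut capacity equals the max flow.
In the residual graph, reachable from Res: {Res}.
Min-cut edges: Res→A (13), Res→B (4); capacity 13 + 4 = 17.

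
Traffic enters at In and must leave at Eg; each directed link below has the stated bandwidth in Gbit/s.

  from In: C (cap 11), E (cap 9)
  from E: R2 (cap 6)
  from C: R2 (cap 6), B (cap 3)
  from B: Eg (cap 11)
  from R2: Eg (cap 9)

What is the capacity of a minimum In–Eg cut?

Augment In→E→R2→Eg: bottleneck 6, flow now 6.
Augment In→C→B→Eg: bottleneck 3, flow now 9.
Augment In→C→R2→Eg: bottleneck 3, flow now 12.
No augmenting path remains; maximum flow = 12.
By max-flow min-cut, the minimum cut capacity equals the max flow.
In the residual graph, reachable from In: {In, E, C, R2}.
Min-cut edges: C→B (3), R2→Eg (9); capacity 3 + 9 = 12.

12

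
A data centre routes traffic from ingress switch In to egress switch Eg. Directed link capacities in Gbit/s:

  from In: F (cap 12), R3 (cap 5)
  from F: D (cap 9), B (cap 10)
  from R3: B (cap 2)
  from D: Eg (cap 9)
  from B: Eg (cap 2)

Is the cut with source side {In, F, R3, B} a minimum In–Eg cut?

Yes — it is a minimum cut (capacity 11).

Given cut capacity: 9 + 2 = 11.
Augment In→F→D→Eg: bottleneck 9, flow now 9.
Augment In→F→B→Eg: bottleneck 2, flow now 11.
No augmenting path remains; maximum flow = 11.
Cut capacity 11 equals the max flow, so it is a minimum cut.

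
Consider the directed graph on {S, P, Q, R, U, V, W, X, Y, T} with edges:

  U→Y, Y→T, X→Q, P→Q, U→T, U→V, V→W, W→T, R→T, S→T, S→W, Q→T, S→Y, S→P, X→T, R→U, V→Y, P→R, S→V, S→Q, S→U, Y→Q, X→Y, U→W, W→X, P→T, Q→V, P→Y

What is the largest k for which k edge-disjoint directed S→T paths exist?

7

Assign every edge capacity 1; by Menger, the answer equals the max flow.
Path S→T (+1); total 1.
Path S→P→T (+1); total 2.
Path S→Q→T (+1); total 3.
Path S→U→T (+1); total 4.
Path S→W→T (+1); total 5.
Path S→Y→T (+1); total 6.
Path S→V→W→X→T (+1); total 7.
No residual S→T path; max flow = 7.
Certifying cut of size 7: {S→P, S→Q, S→T, S→U, S→V, S→W, S→Y}.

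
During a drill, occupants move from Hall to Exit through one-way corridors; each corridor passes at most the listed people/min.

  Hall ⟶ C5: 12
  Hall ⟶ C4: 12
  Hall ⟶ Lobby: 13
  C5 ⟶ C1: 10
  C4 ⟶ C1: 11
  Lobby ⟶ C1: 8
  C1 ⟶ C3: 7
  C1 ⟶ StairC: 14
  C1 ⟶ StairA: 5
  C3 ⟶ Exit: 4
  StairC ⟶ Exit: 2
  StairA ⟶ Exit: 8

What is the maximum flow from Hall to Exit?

Augment Hall→C5→C1→C3→Exit: bottleneck 4, flow now 4.
Augment Hall→C5→C1→StairC→Exit: bottleneck 2, flow now 6.
Augment Hall→C5→C1→StairA→Exit: bottleneck 4, flow now 10.
Augment Hall→C4→C1→StairA→Exit: bottleneck 1, flow now 11.
No augmenting path remains; maximum flow = 11.
In the residual graph, reachable from Hall: {Hall, C5, C4, Lobby, C1, C3, StairC}.
Min-cut edges: C1→StairA (5), C3→Exit (4), StairC→Exit (2); capacity 5 + 4 + 2 = 11.
This cut is saturated, so no flow can exceed 11.

11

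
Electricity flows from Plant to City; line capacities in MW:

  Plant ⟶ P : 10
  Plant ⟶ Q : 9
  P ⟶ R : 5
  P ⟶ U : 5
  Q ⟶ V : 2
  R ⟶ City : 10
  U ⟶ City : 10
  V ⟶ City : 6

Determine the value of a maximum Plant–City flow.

Augment Plant→P→R→City: bottleneck 5, flow now 5.
Augment Plant→P→U→City: bottleneck 5, flow now 10.
Augment Plant→Q→V→City: bottleneck 2, flow now 12.
No augmenting path remains; maximum flow = 12.
In the residual graph, reachable from Plant: {Plant, Q}.
Min-cut edges: Plant→P (10), Q→V (2); capacity 10 + 2 = 12.
This cut is saturated, so no flow can exceed 12.

12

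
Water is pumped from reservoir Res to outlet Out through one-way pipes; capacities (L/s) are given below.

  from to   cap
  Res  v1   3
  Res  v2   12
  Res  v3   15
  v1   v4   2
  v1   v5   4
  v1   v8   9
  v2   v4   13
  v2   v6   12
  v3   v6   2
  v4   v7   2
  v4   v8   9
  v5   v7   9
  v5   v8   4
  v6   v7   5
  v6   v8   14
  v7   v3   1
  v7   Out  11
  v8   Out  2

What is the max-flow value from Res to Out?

Augment Res→v1→v8→Out: bottleneck 2, flow now 2.
Augment Res→v1→v4→v7→Out: bottleneck 1, flow now 3.
Augment Res→v2→v4→v7→Out: bottleneck 1, flow now 4.
Augment Res→v2→v6→v7→Out: bottleneck 5, flow now 9.
Augment Res→v2→v4→v1→v5→v7→Out: bottleneck 1, flow now 10. (uses reverse residual edge)
Augment Res→v2→v4→v8→v1→v5→v7→Out: bottleneck 2, flow now 12. (uses reverse residual edge)
No augmenting path remains; maximum flow = 12.
In the residual graph, reachable from Res: {Res, v2, v3, v4, v6, v8}.
Min-cut edges: Res→v1 (3), v4→v7 (2), v6→v7 (5), v8→Out (2); capacity 3 + 2 + 5 + 2 = 12.
This cut is saturated, so no flow can exceed 12.

12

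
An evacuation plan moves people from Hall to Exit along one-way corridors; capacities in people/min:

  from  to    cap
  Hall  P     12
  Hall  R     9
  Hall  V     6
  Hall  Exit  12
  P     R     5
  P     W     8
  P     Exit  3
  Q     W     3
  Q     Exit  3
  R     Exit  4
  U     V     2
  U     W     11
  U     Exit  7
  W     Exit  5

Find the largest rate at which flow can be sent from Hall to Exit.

24

Augment Hall→Exit: bottleneck 12, flow now 12.
Augment Hall→P→Exit: bottleneck 3, flow now 15.
Augment Hall→R→Exit: bottleneck 4, flow now 19.
Augment Hall→P→W→Exit: bottleneck 5, flow now 24.
No augmenting path remains; maximum flow = 24.
In the residual graph, reachable from Hall: {Hall, P, R, V, W}.
Min-cut edges: Hall→Exit (12), P→Exit (3), R→Exit (4), W→Exit (5); capacity 12 + 3 + 4 + 5 = 24.
This cut is saturated, so no flow can exceed 24.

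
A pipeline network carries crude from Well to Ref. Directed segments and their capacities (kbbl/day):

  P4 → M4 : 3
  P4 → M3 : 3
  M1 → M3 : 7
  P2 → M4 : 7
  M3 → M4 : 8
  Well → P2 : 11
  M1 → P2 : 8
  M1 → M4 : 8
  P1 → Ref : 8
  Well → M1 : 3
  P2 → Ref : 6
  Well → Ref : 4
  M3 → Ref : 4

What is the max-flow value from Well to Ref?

13

Augment Well→Ref: bottleneck 4, flow now 4.
Augment Well→P2→Ref: bottleneck 6, flow now 10.
Augment Well→M1→M3→Ref: bottleneck 3, flow now 13.
No augmenting path remains; maximum flow = 13.
In the residual graph, reachable from Well: {Well, P2, M4}.
Min-cut edges: Well→M1 (3), Well→Ref (4), P2→Ref (6); capacity 3 + 4 + 6 = 13.
This cut is saturated, so no flow can exceed 13.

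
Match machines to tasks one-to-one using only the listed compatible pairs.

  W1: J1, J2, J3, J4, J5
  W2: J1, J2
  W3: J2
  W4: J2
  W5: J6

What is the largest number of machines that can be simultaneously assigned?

Unit-capacity flow: source→left, listed edges, right→sink; max matching = max flow.
Augmenting path W1→J1 (+1); matched 1.
Augmenting path W2→J2 (+1); matched 2.
Augmenting path W5→J6 (+1); matched 3.
Augmenting path W3→J2→W2→J1→W1→J3 (+1); matched 4.
No augmenting path remains; maximum matching = 4.
König certificate: {W1, W2, W5, J2} is a vertex cover of size 4 (every listed pair touches it), so no matching can be larger.

4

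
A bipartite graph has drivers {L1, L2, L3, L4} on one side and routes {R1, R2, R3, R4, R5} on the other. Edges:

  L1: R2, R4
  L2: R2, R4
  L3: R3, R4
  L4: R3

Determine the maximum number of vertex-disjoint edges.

Unit-capacity flow: source→left, listed edges, right→sink; max matching = max flow.
Augmenting path L1→R2 (+1); matched 1.
Augmenting path L2→R4 (+1); matched 2.
Augmenting path L3→R3 (+1); matched 3.
No augmenting path remains; maximum matching = 3.
König certificate: {R2, R3, R4} is a vertex cover of size 3 (every listed pair touches it), so no matching can be larger.

3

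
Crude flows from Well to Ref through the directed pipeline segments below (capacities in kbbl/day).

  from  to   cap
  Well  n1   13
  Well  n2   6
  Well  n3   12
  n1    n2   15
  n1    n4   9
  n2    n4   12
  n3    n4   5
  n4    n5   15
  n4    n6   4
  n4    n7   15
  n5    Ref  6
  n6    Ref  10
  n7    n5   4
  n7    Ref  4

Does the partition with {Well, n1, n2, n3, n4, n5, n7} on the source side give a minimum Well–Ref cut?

Given cut capacity: 4 + 6 + 4 = 14.
Augment Well→n1→n4→n5→Ref: bottleneck 6, flow now 6.
Augment Well→n1→n4→n6→Ref: bottleneck 3, flow now 9.
Augment Well→n2→n4→n6→Ref: bottleneck 1, flow now 10.
Augment Well→n2→n4→n7→Ref: bottleneck 4, flow now 14.
No augmenting path remains; maximum flow = 14.
Cut capacity 14 equals the max flow, so it is a minimum cut.

Yes — it is a minimum cut (capacity 14).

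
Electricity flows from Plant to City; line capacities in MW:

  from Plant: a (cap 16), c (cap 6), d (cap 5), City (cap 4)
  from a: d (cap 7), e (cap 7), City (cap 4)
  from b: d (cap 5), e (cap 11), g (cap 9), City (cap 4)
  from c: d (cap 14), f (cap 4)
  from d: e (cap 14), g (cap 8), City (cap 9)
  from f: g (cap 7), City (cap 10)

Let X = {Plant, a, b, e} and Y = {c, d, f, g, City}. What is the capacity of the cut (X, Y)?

44

Edges leaving {Plant, a, b, e}: Plant→c (6), Plant→d (5), Plant→City (4), a→d (7), a→City (4), b→d (5), b→g (9), b→City (4).
Cut capacity = 6 + 5 + 4 + 7 + 4 + 5 + 9 + 4 = 44.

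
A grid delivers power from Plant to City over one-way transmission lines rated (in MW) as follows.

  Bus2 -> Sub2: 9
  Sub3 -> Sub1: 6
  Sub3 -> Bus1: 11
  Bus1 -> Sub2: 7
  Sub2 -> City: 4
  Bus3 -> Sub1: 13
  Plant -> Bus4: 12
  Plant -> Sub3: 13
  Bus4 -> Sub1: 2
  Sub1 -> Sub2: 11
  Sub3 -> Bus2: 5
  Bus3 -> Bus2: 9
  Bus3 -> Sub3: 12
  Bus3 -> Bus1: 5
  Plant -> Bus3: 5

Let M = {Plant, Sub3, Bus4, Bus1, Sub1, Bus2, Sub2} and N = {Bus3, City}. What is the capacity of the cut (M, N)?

9

Edges leaving {Plant, Sub3, Bus4, Bus1, Sub1, Bus2, Sub2}: Plant→Bus3 (5), Sub2→City (4).
Cut capacity = 5 + 4 = 9.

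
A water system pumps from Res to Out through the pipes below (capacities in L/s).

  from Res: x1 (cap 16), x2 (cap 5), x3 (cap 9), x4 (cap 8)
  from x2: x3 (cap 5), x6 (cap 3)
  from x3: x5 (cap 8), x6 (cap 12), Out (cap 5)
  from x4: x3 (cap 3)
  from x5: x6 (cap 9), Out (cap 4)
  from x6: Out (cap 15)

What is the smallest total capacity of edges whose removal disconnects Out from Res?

17

Augment Res→x3→Out: bottleneck 5, flow now 5.
Augment Res→x2→x6→Out: bottleneck 3, flow now 8.
Augment Res→x3→x5→Out: bottleneck 4, flow now 12.
Augment Res→x2→x3→x6→Out: bottleneck 2, flow now 14.
Augment Res→x4→x3→x6→Out: bottleneck 3, flow now 17.
No augmenting path remains; maximum flow = 17.
By max-flow min-cut, the minimum cut capacity equals the max flow.
In the residual graph, reachable from Res: {Res, x1, x4}.
Min-cut edges: Res→x2 (5), Res→x3 (9), x4→x3 (3); capacity 5 + 9 + 3 = 17.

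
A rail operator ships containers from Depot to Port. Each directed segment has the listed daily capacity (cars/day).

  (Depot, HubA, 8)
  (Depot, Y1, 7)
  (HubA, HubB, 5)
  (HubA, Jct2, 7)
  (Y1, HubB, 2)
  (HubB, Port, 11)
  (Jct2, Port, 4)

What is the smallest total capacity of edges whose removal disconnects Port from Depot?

10

Augment Depot→HubA→HubB→Port: bottleneck 5, flow now 5.
Augment Depot→HubA→Jct2→Port: bottleneck 3, flow now 8.
Augment Depot→Y1→HubB→Port: bottleneck 2, flow now 10.
No augmenting path remains; maximum flow = 10.
By max-flow min-cut, the minimum cut capacity equals the max flow.
In the residual graph, reachable from Depot: {Depot, Y1}.
Min-cut edges: Depot→HubA (8), Y1→HubB (2); capacity 8 + 2 = 10.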